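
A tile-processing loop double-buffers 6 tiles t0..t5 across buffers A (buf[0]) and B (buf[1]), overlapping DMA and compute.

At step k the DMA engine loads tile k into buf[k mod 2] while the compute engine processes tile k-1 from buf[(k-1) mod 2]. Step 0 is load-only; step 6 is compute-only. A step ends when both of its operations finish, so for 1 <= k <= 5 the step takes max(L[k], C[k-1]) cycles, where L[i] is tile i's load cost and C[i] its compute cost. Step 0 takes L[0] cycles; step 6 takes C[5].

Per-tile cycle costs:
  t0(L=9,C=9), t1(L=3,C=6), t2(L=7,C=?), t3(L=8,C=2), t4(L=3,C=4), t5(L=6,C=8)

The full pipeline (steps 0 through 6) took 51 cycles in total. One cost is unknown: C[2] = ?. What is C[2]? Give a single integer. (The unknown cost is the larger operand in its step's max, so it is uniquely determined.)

step 0: dur = L[0]=9 = 9
step 1: dur = max(L[1]=3, C[0]=9) = 9
step 2: dur = max(L[2]=7, C[1]=6) = 7
step 3: dur = max(L[3]=8, C[2]=?) = C[2]  (unknown; binding)
step 4: dur = max(L[4]=3, C[3]=2) = 3
step 5: dur = max(L[5]=6, C[4]=4) = 6
step 6: dur = C[5]=8 = 8
sum of known step durations = 42
dur[3] = total - known = 51 - 42 = 9
C[2] is the binding max in step 3, so C[2] = dur[3] = 9

C[2] = 9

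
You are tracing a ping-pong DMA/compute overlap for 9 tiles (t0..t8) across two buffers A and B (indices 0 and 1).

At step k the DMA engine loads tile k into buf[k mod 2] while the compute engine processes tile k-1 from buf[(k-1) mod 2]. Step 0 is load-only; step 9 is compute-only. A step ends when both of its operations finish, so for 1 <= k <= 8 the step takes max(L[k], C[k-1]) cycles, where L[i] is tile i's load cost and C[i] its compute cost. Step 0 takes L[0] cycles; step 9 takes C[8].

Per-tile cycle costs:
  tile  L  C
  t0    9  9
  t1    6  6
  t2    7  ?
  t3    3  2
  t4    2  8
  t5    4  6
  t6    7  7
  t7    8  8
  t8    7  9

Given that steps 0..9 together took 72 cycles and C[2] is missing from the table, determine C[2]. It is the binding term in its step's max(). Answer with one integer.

step 0 = dur = L[0]=9 = 9
step 1 = dur = max(L[1]=6, C[0]=9) = 9
step 2 = dur = max(L[2]=7, C[1]=6) = 7
step 3 = dur = max(L[3]=3, C[2]=?) = C[2]  (unknown; binding)
step 4 = dur = max(L[4]=2, C[3]=2) = 2
step 5 = dur = max(L[5]=4, C[4]=8) = 8
step 6 = dur = max(L[6]=7, C[5]=6) = 7
step 7 = dur = max(L[7]=8, C[6]=7) = 8
step 8 = dur = max(L[8]=7, C[7]=8) = 8
step 9 = dur = C[8]=9 = 9
sum of known step durations = 67
dur[3] = total - known = 72 - 67 = 5
C[2] is the binding max in step 3, so C[2] = dur[3] = 5

C[2] = 5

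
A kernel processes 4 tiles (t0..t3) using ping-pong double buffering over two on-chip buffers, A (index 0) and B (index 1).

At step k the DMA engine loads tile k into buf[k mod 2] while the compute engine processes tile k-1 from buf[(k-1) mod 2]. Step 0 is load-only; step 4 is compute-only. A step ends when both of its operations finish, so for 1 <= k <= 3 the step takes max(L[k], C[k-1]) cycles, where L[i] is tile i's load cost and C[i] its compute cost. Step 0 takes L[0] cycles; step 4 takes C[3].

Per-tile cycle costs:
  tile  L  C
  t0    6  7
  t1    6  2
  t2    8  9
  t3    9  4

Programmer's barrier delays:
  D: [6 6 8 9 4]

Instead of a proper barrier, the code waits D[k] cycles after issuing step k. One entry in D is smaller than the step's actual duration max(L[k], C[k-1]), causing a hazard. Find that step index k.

hazard at step 1

[0] required=L[0]=6=6 vs D=6 ok
[1] required=max(L[1]=6,C[0]=7)=7 vs D=6 SHORT
[2] required=max(L[2]=8,C[1]=2)=8 vs D=8 ok
[3] required=max(L[3]=9,C[2]=9)=9 vs D=9 ok
[4] required=C[3]=4=4 vs D=4 ok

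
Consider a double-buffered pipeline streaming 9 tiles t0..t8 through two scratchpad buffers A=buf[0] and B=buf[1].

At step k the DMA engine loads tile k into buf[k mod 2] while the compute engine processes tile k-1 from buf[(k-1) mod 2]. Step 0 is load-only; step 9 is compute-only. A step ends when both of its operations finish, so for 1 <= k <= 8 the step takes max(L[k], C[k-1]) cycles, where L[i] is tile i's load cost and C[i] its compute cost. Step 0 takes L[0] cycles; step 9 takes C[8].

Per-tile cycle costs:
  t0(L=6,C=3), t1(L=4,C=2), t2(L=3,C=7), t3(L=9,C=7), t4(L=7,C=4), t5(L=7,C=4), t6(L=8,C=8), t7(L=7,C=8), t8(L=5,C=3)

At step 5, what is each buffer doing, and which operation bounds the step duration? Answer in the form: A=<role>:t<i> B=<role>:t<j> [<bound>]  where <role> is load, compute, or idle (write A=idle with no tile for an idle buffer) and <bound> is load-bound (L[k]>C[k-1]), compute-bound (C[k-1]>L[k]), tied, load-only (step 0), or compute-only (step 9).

[0] DMA t0→A (6c) ∥ CU idle ⇒ 6c, clock 6
[1] DMA t1→B (4c) ∥ CU A:t0 (3c) ⇒ 4c, clock 10
[2] DMA t2→A (3c) ∥ CU B:t1 (2c) ⇒ 3c, clock 13
[3] DMA t3→B (9c) ∥ CU A:t2 (7c) ⇒ 9c, clock 22
[4] DMA t4→A (7c) ∥ CU B:t3 (7c) ⇒ 7c, clock 29
[5] DMA t5→B (7c) ∥ CU A:t4 (4c) ⇒ 7c, clock 36
[6] DMA t6→A (8c) ∥ CU B:t5 (4c) ⇒ 8c, clock 44
[7] DMA t7→B (7c) ∥ CU A:t6 (8c) ⇒ 8c, clock 52
[8] DMA t8→A (5c) ∥ CU B:t7 (8c) ⇒ 8c, clock 60
[9] DMA idle ∥ CU A:t8 (3c) ⇒ 3c, clock 63

step 5: A=compute:t4 B=load:t5 [load-bound]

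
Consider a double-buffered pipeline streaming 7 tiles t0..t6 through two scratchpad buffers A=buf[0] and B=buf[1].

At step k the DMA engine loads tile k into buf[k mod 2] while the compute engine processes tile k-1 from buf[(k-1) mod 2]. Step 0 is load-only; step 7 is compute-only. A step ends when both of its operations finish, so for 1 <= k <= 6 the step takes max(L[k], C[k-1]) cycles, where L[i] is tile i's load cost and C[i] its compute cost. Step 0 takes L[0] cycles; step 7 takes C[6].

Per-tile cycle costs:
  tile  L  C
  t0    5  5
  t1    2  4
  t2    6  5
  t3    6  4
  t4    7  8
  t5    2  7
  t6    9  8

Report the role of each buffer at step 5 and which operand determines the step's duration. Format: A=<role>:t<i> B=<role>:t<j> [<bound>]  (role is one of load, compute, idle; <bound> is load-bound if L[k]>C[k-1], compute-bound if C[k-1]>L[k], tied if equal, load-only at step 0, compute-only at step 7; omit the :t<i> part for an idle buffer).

[0] DMA t0→A (5c) ∥ CU idle ⇒ 5c, clock 5
[1] DMA t1→B (2c) ∥ CU A:t0 (5c) ⇒ 5c, clock 10
[2] DMA t2→A (6c) ∥ CU B:t1 (4c) ⇒ 6c, clock 16
[3] DMA t3→B (6c) ∥ CU A:t2 (5c) ⇒ 6c, clock 22
[4] DMA t4→A (7c) ∥ CU B:t3 (4c) ⇒ 7c, clock 29
[5] DMA t5→B (2c) ∥ CU A:t4 (8c) ⇒ 8c, clock 37
[6] DMA t6→A (9c) ∥ CU B:t5 (7c) ⇒ 9c, clock 46
[7] DMA idle ∥ CU A:t6 (8c) ⇒ 8c, clock 54

step 5: A=compute:t4 B=load:t5 [compute-bound]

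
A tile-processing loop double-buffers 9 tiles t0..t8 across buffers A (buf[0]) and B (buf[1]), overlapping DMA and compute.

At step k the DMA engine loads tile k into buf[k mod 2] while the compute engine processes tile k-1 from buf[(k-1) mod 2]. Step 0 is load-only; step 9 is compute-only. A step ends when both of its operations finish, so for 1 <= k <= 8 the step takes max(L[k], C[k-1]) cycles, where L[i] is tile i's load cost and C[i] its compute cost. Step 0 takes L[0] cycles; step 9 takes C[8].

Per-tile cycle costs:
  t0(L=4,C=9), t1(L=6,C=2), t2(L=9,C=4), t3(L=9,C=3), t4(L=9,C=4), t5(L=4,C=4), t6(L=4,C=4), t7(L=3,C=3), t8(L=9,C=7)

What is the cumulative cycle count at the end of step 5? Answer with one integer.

[0] DMA t0→A (4c) ∥ CU idle ⇒ 4c, clock 4
[1] DMA t1→B (6c) ∥ CU A:t0 (9c) ⇒ 9c, clock 13
[2] DMA t2→A (9c) ∥ CU B:t1 (2c) ⇒ 9c, clock 22
[3] DMA t3→B (9c) ∥ CU A:t2 (4c) ⇒ 9c, clock 31
[4] DMA t4→A (9c) ∥ CU B:t3 (3c) ⇒ 9c, clock 40
[5] DMA t5→B (4c) ∥ CU A:t4 (4c) ⇒ 4c, clock 44
[6] DMA t6→A (4c) ∥ CU B:t5 (4c) ⇒ 4c, clock 48
[7] DMA t7→B (3c) ∥ CU A:t6 (4c) ⇒ 4c, clock 52
[8] DMA t8→A (9c) ∥ CU B:t7 (3c) ⇒ 9c, clock 61
[9] DMA idle ∥ CU A:t8 (7c) ⇒ 7c, clock 68

end_cycle[5] = 44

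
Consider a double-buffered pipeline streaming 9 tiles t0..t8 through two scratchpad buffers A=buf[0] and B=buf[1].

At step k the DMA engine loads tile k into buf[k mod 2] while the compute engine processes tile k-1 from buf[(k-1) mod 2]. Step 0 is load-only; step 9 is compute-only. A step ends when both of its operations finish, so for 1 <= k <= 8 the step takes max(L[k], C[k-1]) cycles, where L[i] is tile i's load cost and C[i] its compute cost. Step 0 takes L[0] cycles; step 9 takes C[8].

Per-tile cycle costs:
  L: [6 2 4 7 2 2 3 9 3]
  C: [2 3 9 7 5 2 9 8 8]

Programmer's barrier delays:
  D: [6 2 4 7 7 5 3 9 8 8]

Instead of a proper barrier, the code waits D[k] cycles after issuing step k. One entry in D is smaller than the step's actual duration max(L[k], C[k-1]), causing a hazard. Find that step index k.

k=0 barrier L[0]=6→6c, D[0]=6 ok
k=1 barrier max(L[1]=2,C[0]=2)→2c, D[1]=2 ok
k=2 barrier max(L[2]=4,C[1]=3)→4c, D[2]=4 ok
k=3 barrier max(L[3]=7,C[2]=9)→9c, D[3]=7 SHORT
k=4 barrier max(L[4]=2,C[3]=7)→7c, D[4]=7 ok
k=5 barrier max(L[5]=2,C[4]=5)→5c, D[5]=5 ok
k=6 barrier max(L[6]=3,C[5]=2)→3c, D[6]=3 ok
k=7 barrier max(L[7]=9,C[6]=9)→9c, D[7]=9 ok
k=8 barrier max(L[8]=3,C[7]=8)→8c, D[8]=8 ok
k=9 barrier C[8]=8→8c, D[9]=8 ok

hazard at step 3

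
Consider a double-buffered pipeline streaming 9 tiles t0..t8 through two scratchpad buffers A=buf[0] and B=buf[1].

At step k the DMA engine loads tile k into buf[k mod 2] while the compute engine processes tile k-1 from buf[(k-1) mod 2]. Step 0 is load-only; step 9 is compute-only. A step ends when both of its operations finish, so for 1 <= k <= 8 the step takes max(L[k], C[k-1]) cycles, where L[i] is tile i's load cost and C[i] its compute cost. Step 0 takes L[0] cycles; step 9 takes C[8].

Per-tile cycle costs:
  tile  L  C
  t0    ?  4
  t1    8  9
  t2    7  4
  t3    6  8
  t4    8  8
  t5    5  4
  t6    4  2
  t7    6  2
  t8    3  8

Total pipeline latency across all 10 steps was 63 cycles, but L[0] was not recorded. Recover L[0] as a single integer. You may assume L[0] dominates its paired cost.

step 0 → dur = L[0]=? = L[0]  (unknown; binding)
step 1 → dur = max(L[1]=8, C[0]=4) = 8
step 2 → dur = max(L[2]=7, C[1]=9) = 9
step 3 → dur = max(L[3]=6, C[2]=4) = 6
step 4 → dur = max(L[4]=8, C[3]=8) = 8
step 5 → dur = max(L[5]=5, C[4]=8) = 8
step 6 → dur = max(L[6]=4, C[5]=4) = 4
step 7 → dur = max(L[7]=6, C[6]=2) = 6
step 8 → dur = max(L[8]=3, C[7]=2) = 3
step 9 → dur = C[8]=8 = 8
sum of known step durations = 60
dur[0] = total - known = 63 - 60 = 3
L[0] is the binding max in step 0, so L[0] = dur[0] = 3

L[0] = 3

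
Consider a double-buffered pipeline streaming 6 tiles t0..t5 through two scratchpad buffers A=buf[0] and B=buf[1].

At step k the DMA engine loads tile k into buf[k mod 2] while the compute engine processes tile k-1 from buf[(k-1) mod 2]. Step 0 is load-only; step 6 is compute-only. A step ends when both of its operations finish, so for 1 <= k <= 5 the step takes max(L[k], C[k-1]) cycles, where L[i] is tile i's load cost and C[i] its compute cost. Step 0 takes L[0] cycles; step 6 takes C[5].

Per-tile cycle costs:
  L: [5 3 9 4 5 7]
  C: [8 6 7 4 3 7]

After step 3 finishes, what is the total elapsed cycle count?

step 0: L[0]=5 → dur=5, Σ=5 | A=load:t0 B=idle [load-only]
step 1: L[1]=3 C[0]=8 → dur=8, Σ=13 | A=compute:t0 B=load:t1 [compute-bound]
step 2: L[2]=9 C[1]=6 → dur=9, Σ=22 | A=load:t2 B=compute:t1 [load-bound]
step 3: L[3]=4 C[2]=7 → dur=7, Σ=29 | A=compute:t2 B=load:t3 [compute-bound]
step 4: L[4]=5 C[3]=4 → dur=5, Σ=34 | A=load:t4 B=compute:t3 [load-bound]
step 5: L[5]=7 C[4]=3 → dur=7, Σ=41 | A=compute:t4 B=load:t5 [load-bound]
step 6: C[5]=7 → dur=7, Σ=48 | A=idle B=compute:t5 [compute-only]

end_cycle[3] = 29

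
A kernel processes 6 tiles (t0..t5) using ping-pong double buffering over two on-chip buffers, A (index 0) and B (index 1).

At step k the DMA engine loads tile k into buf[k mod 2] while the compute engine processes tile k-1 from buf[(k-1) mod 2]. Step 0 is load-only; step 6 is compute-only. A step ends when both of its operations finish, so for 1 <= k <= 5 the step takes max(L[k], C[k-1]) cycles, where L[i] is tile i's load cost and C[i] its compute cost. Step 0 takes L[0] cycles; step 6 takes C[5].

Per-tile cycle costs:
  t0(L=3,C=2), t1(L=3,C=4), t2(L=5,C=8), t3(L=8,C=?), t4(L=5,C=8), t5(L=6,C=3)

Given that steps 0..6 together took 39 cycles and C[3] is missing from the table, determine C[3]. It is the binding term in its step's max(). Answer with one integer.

C[3] = 9

step 0: dur = L[0]=3 = 3
step 1: dur = max(L[1]=3, C[0]=2) = 3
step 2: dur = max(L[2]=5, C[1]=4) = 5
step 3: dur = max(L[3]=8, C[2]=8) = 8
step 4: dur = max(L[4]=5, C[3]=?) = C[3]  (unknown; binding)
step 5: dur = max(L[5]=6, C[4]=8) = 8
step 6: dur = C[5]=3 = 3
sum of known step durations = 30
dur[4] = total - known = 39 - 30 = 9
C[3] is the binding max in step 4, so C[3] = dur[4] = 9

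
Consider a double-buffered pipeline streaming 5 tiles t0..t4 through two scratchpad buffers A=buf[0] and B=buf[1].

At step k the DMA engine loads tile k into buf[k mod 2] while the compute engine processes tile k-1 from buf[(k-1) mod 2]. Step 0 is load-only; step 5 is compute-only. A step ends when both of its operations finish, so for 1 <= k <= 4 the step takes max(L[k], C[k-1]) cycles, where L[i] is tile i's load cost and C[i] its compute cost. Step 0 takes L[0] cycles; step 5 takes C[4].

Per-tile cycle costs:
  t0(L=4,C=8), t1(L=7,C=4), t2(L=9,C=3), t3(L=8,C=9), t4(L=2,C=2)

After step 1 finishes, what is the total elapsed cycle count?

end_cycle[1] = 12

[0] DMA t0→A (4c) ∥ CU idle ⇒ 4c, clock 4
[1] DMA t1→B (7c) ∥ CU A:t0 (8c) ⇒ 8c, clock 12
[2] DMA t2→A (9c) ∥ CU B:t1 (4c) ⇒ 9c, clock 21
[3] DMA t3→B (8c) ∥ CU A:t2 (3c) ⇒ 8c, clock 29
[4] DMA t4→A (2c) ∥ CU B:t3 (9c) ⇒ 9c, clock 38
[5] DMA idle ∥ CU A:t4 (2c) ⇒ 2c, clock 40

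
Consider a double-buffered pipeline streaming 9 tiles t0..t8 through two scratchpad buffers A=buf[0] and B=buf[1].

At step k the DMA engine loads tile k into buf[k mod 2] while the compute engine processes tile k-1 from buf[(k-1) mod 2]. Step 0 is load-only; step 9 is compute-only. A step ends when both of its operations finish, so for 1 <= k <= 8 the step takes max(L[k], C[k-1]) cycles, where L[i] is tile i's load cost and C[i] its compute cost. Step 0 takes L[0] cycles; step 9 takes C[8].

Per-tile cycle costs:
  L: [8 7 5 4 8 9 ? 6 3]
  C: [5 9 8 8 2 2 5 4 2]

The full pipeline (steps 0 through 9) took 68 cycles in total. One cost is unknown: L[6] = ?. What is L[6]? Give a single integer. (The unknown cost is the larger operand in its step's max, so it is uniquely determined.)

step 0 → dur = L[0]=8 = 8
step 1 → dur = max(L[1]=7, C[0]=5) = 7
step 2 → dur = max(L[2]=5, C[1]=9) = 9
step 3 → dur = max(L[3]=4, C[2]=8) = 8
step 4 → dur = max(L[4]=8, C[3]=8) = 8
step 5 → dur = max(L[5]=9, C[4]=2) = 9
step 6 → dur = max(L[6]=?, C[5]=2) = L[6]  (unknown; binding)
step 7 → dur = max(L[7]=6, C[6]=5) = 6
step 8 → dur = max(L[8]=3, C[7]=4) = 4
step 9 → dur = C[8]=2 = 2
sum of known step durations = 61
dur[6] = total - known = 68 - 61 = 7
L[6] is the binding max in step 6, so L[6] = dur[6] = 7

L[6] = 7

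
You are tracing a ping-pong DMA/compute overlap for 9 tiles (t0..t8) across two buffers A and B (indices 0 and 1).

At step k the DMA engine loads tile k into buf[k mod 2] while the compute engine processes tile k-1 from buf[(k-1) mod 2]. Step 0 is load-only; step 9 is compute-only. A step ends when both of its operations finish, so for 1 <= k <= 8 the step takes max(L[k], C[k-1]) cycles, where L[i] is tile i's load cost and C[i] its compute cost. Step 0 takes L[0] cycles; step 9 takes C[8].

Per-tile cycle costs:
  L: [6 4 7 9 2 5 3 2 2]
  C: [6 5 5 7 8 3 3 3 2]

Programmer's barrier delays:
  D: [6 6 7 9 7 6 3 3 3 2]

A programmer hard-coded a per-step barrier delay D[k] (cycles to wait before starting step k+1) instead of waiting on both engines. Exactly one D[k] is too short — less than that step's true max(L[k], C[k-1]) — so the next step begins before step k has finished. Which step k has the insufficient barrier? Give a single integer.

[0] required=L[0]=6=6 vs D=6 ok
[1] required=max(L[1]=4,C[0]=6)=6 vs D=6 ok
[2] required=max(L[2]=7,C[1]=5)=7 vs D=7 ok
[3] required=max(L[3]=9,C[2]=5)=9 vs D=9 ok
[4] required=max(L[4]=2,C[3]=7)=7 vs D=7 ok
[5] required=max(L[5]=5,C[4]=8)=8 vs D=6 SHORT
[6] required=max(L[6]=3,C[5]=3)=3 vs D=3 ok
[7] required=max(L[7]=2,C[6]=3)=3 vs D=3 ok
[8] required=max(L[8]=2,C[7]=3)=3 vs D=3 ok
[9] required=C[8]=2=2 vs D=2 ok

hazard at step 5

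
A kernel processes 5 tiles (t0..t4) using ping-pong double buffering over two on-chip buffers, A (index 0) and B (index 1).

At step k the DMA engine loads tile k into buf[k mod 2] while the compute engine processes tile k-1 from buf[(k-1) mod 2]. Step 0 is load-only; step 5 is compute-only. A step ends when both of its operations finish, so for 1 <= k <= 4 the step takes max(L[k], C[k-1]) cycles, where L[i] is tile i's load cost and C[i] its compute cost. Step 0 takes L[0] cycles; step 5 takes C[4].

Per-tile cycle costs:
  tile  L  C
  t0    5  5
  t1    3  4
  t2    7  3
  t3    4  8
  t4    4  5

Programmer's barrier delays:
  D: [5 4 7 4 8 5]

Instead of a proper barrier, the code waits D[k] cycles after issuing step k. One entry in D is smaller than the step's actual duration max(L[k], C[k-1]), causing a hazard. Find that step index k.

k=0 barrier L[0]=5→5c, D[0]=5 ok
k=1 barrier max(L[1]=3,C[0]=5)→5c, D[1]=4 SHORT
k=2 barrier max(L[2]=7,C[1]=4)→7c, D[2]=7 ok
k=3 barrier max(L[3]=4,C[2]=3)→4c, D[3]=4 ok
k=4 barrier max(L[4]=4,C[3]=8)→8c, D[4]=8 ok
k=5 barrier C[4]=5→5c, D[5]=5 ok

hazard at step 1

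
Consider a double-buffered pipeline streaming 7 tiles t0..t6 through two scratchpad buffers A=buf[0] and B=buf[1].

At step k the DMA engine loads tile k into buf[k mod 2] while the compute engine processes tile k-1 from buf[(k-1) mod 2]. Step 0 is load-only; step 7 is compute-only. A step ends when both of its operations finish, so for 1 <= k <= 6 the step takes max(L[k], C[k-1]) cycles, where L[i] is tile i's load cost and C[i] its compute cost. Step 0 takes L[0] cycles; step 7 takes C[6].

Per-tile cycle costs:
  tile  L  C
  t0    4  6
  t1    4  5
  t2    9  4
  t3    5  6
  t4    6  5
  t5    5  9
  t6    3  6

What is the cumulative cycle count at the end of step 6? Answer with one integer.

end_cycle[6] = 44

step 0: L[0]=4 → dur=4, Σ=4 | A=load:t0 B=idle [load-only]
step 1: L[1]=4 C[0]=6 → dur=6, Σ=10 | A=compute:t0 B=load:t1 [compute-bound]
step 2: L[2]=9 C[1]=5 → dur=9, Σ=19 | A=load:t2 B=compute:t1 [load-bound]
step 3: L[3]=5 C[2]=4 → dur=5, Σ=24 | A=compute:t2 B=load:t3 [load-bound]
step 4: L[4]=6 C[3]=6 → dur=6, Σ=30 | A=load:t4 B=compute:t3 [tied]
step 5: L[5]=5 C[4]=5 → dur=5, Σ=35 | A=compute:t4 B=load:t5 [tied]
step 6: L[6]=3 C[5]=9 → dur=9, Σ=44 | A=load:t6 B=compute:t5 [compute-bound]
step 7: C[6]=6 → dur=6, Σ=50 | A=compute:t6 B=idle [compute-only]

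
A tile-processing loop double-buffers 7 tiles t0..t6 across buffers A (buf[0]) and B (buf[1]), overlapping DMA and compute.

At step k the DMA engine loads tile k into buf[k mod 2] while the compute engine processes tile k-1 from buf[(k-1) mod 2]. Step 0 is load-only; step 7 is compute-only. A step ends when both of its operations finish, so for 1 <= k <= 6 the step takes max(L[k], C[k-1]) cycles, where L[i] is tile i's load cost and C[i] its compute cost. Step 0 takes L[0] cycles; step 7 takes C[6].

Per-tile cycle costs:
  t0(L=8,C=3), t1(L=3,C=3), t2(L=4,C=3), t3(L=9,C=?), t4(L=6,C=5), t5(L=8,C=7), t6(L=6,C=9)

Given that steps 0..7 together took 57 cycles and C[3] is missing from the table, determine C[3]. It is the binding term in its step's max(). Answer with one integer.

step 0 → dur = L[0]=8 = 8
step 1 → dur = max(L[1]=3, C[0]=3) = 3
step 2 → dur = max(L[2]=4, C[1]=3) = 4
step 3 → dur = max(L[3]=9, C[2]=3) = 9
step 4 → dur = max(L[4]=6, C[3]=?) = C[3]  (unknown; binding)
step 5 → dur = max(L[5]=8, C[4]=5) = 8
step 6 → dur = max(L[6]=6, C[5]=7) = 7
step 7 → dur = C[6]=9 = 9
sum of known step durations = 48
dur[4] = total - known = 57 - 48 = 9
C[3] is the binding max in step 4, so C[3] = dur[4] = 9

C[3] = 9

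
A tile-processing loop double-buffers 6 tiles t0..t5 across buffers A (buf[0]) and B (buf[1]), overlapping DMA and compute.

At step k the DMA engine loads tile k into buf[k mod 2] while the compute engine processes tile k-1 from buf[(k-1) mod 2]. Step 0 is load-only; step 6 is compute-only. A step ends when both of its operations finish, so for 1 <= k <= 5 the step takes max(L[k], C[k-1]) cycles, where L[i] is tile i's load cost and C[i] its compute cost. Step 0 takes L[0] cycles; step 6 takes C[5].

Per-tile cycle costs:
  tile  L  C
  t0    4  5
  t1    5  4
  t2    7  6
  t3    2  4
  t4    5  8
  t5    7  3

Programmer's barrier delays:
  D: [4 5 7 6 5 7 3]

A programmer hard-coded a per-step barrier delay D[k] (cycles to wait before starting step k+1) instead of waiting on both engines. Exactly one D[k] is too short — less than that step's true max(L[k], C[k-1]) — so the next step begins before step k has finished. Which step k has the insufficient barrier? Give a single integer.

[0] required=L[0]=4=4 vs D=4 ok
[1] required=max(L[1]=5,C[0]=5)=5 vs D=5 ok
[2] required=max(L[2]=7,C[1]=4)=7 vs D=7 ok
[3] required=max(L[3]=2,C[2]=6)=6 vs D=6 ok
[4] required=max(L[4]=5,C[3]=4)=5 vs D=5 ok
[5] required=max(L[5]=7,C[4]=8)=8 vs D=7 SHORT
[6] required=C[5]=3=3 vs D=3 ok

hazard at step 5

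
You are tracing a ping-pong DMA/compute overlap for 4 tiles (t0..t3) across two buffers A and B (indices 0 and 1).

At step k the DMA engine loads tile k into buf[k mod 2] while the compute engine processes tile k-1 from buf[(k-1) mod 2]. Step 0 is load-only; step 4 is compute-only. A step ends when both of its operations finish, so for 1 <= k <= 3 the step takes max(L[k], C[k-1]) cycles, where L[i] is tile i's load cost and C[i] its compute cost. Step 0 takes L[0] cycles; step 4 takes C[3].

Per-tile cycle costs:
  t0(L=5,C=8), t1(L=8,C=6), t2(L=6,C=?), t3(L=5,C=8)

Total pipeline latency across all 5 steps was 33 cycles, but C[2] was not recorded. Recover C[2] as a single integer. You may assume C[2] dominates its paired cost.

step 0 | dur = L[0]=5 = 5
step 1 | dur = max(L[1]=8, C[0]=8) = 8
step 2 | dur = max(L[2]=6, C[1]=6) = 6
step 3 | dur = max(L[3]=5, C[2]=?) = C[2]  (unknown; binding)
step 4 | dur = C[3]=8 = 8
sum of known step durations = 27
dur[3] = total - known = 33 - 27 = 6
C[2] is the binding max in step 3, so C[2] = dur[3] = 6

C[2] = 6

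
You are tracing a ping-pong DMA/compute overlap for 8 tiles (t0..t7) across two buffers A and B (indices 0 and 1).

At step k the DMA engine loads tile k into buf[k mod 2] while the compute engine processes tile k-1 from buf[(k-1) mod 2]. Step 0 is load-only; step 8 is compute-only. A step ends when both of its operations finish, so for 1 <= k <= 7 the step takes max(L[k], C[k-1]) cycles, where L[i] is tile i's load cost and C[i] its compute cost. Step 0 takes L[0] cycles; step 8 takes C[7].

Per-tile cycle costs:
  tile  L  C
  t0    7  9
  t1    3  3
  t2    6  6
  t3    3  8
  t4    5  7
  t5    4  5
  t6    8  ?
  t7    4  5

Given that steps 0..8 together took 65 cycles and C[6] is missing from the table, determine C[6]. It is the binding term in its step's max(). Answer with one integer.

C[6] = 9

step 0 → dur = L[0]=7 = 7
step 1 → dur = max(L[1]=3, C[0]=9) = 9
step 2 → dur = max(L[2]=6, C[1]=3) = 6
step 3 → dur = max(L[3]=3, C[2]=6) = 6
step 4 → dur = max(L[4]=5, C[3]=8) = 8
step 5 → dur = max(L[5]=4, C[4]=7) = 7
step 6 → dur = max(L[6]=8, C[5]=5) = 8
step 7 → dur = max(L[7]=4, C[6]=?) = C[6]  (unknown; binding)
step 8 → dur = C[7]=5 = 5
sum of known step durations = 56
dur[7] = total - known = 65 - 56 = 9
C[6] is the binding max in step 7, so C[6] = dur[7] = 9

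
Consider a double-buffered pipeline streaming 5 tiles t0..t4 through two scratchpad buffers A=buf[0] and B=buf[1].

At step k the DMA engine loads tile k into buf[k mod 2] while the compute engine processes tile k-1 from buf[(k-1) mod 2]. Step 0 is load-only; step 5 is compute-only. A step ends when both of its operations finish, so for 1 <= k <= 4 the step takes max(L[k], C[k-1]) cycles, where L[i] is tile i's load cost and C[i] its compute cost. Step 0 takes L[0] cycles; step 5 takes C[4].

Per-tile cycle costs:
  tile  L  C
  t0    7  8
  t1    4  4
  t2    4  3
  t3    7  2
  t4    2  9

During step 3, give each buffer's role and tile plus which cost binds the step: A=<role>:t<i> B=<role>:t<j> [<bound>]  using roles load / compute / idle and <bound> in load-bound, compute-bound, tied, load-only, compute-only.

step 3: A=compute:t2 B=load:t3 [load-bound]

k=0 load=t0/7c comp=- wait=7 total=7
k=1 load=t1/4c comp=t0/8c wait=8 total=15
k=2 load=t2/4c comp=t1/4c wait=4 total=19
k=3 load=t3/7c comp=t2/3c wait=7 total=26
k=4 load=t4/2c comp=t3/2c wait=2 total=28
k=5 load=- comp=t4/9c wait=9 total=37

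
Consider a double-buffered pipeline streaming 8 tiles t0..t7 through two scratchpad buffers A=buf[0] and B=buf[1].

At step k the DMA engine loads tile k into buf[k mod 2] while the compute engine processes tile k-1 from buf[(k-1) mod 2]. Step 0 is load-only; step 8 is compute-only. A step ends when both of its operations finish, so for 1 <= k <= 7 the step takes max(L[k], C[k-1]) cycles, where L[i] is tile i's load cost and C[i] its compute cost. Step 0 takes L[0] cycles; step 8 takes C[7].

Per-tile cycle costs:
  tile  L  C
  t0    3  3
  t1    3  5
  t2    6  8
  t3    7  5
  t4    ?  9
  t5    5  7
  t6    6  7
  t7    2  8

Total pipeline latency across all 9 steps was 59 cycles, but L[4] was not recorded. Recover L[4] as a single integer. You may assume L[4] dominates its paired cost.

step 0: dur = L[0]=3 = 3
step 1: dur = max(L[1]=3, C[0]=3) = 3
step 2: dur = max(L[2]=6, C[1]=5) = 6
step 3: dur = max(L[3]=7, C[2]=8) = 8
step 4: dur = max(L[4]=?, C[3]=5) = L[4]  (unknown; binding)
step 5: dur = max(L[5]=5, C[4]=9) = 9
step 6: dur = max(L[6]=6, C[5]=7) = 7
step 7: dur = max(L[7]=2, C[6]=7) = 7
step 8: dur = C[7]=8 = 8
sum of known step durations = 51
dur[4] = total - known = 59 - 51 = 8
L[4] is the binding max in step 4, so L[4] = dur[4] = 8

L[4] = 8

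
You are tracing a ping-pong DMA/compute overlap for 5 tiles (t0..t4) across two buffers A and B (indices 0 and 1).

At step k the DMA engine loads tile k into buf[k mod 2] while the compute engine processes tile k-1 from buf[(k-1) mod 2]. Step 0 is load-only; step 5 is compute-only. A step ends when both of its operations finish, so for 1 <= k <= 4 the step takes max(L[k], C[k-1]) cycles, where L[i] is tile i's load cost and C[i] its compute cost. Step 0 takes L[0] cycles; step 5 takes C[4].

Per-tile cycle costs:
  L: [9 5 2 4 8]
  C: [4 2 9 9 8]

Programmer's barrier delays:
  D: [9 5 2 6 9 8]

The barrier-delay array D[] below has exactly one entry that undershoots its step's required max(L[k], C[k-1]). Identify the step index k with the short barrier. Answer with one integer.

[0] required=L[0]=9=9 vs D=9 ok
[1] required=max(L[1]=5,C[0]=4)=5 vs D=5 ok
[2] required=max(L[2]=2,C[1]=2)=2 vs D=2 ok
[3] required=max(L[3]=4,C[2]=9)=9 vs D=6 SHORT
[4] required=max(L[4]=8,C[3]=9)=9 vs D=9 ok
[5] required=C[4]=8=8 vs D=8 ok

hazard at step 3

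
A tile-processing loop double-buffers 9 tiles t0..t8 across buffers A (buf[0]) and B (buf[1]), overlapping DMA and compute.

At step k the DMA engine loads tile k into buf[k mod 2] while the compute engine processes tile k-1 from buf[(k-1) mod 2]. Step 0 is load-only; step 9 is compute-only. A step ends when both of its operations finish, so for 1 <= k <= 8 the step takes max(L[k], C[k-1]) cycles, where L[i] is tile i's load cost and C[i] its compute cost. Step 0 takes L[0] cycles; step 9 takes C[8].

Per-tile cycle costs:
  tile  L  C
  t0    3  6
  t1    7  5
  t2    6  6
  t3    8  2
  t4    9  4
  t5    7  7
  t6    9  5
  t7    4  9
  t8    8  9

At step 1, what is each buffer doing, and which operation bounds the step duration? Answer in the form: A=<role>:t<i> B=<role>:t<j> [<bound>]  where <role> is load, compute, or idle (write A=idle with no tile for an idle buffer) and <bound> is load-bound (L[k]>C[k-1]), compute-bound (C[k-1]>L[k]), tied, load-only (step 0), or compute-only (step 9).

[0] DMA t0→A (3c) ∥ CU idle ⇒ 3c, clock 3
[1] DMA t1→B (7c) ∥ CU A:t0 (6c) ⇒ 7c, clock 10
[2] DMA t2→A (6c) ∥ CU B:t1 (5c) ⇒ 6c, clock 16
[3] DMA t3→B (8c) ∥ CU A:t2 (6c) ⇒ 8c, clock 24
[4] DMA t4→A (9c) ∥ CU B:t3 (2c) ⇒ 9c, clock 33
[5] DMA t5→B (7c) ∥ CU A:t4 (4c) ⇒ 7c, clock 40
[6] DMA t6→A (9c) ∥ CU B:t5 (7c) ⇒ 9c, clock 49
[7] DMA t7→B (4c) ∥ CU A:t6 (5c) ⇒ 5c, clock 54
[8] DMA t8→A (8c) ∥ CU B:t7 (9c) ⇒ 9c, clock 63
[9] DMA idle ∥ CU A:t8 (9c) ⇒ 9c, clock 72

step 1: A=compute:t0 B=load:t1 [load-bound]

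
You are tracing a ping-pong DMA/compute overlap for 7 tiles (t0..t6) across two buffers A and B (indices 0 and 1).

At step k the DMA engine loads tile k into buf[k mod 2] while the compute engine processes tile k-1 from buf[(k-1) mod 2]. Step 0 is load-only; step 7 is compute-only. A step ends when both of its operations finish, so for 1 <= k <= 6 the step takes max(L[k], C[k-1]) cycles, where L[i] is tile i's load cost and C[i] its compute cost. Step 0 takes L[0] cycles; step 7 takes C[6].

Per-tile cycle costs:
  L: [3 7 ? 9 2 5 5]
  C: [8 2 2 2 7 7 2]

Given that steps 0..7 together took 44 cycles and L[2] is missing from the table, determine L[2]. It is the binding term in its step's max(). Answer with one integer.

L[2] = 6

step 0: dur = L[0]=3 = 3
step 1: dur = max(L[1]=7, C[0]=8) = 8
step 2: dur = max(L[2]=?, C[1]=2) = L[2]  (unknown; binding)
step 3: dur = max(L[3]=9, C[2]=2) = 9
step 4: dur = max(L[4]=2, C[3]=2) = 2
step 5: dur = max(L[5]=5, C[4]=7) = 7
step 6: dur = max(L[6]=5, C[5]=7) = 7
step 7: dur = C[6]=2 = 2
sum of known step durations = 38
dur[2] = total - known = 44 - 38 = 6
L[2] is the binding max in step 2, so L[2] = dur[2] = 6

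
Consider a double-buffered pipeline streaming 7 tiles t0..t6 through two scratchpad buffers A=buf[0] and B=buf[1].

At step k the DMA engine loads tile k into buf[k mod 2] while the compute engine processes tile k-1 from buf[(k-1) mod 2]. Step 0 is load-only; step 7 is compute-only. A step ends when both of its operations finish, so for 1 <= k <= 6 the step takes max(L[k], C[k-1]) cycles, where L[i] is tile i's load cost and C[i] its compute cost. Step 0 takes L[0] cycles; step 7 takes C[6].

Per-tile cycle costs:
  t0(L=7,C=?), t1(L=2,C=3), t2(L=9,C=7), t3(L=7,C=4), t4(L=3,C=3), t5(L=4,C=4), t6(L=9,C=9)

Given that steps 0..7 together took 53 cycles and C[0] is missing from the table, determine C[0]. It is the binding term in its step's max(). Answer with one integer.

C[0] = 4

step 0: dur = L[0]=7 = 7
step 1: dur = max(L[1]=2, C[0]=?) = C[0]  (unknown; binding)
step 2: dur = max(L[2]=9, C[1]=3) = 9
step 3: dur = max(L[3]=7, C[2]=7) = 7
step 4: dur = max(L[4]=3, C[3]=4) = 4
step 5: dur = max(L[5]=4, C[4]=3) = 4
step 6: dur = max(L[6]=9, C[5]=4) = 9
step 7: dur = C[6]=9 = 9
sum of known step durations = 49
dur[1] = total - known = 53 - 49 = 4
C[0] is the binding max in step 1, so C[0] = dur[1] = 4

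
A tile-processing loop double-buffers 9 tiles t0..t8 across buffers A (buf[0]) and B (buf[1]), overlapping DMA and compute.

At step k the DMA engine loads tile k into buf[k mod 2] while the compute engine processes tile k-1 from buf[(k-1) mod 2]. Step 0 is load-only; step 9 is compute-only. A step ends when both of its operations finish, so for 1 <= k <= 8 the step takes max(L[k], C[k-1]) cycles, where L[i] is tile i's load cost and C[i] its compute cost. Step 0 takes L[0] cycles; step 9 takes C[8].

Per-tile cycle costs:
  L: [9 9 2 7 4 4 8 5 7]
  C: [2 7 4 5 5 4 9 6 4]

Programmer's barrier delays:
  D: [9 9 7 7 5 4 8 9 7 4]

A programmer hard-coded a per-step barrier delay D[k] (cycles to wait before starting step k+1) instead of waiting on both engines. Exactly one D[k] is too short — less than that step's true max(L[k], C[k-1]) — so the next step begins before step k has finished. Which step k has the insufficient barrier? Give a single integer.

hazard at step 5

step 0: need L[0]=9 = 9; D[0]=9 ok
step 1: need max(L[1]=9,C[0]=2) = 9; D[1]=9 ok
step 2: need max(L[2]=2,C[1]=7) = 7; D[2]=7 ok
step 3: need max(L[3]=7,C[2]=4) = 7; D[3]=7 ok
step 4: need max(L[4]=4,C[3]=5) = 5; D[4]=5 ok
step 5: need max(L[5]=4,C[4]=5) = 5; D[5]=4 SHORT
step 6: need max(L[6]=8,C[5]=4) = 8; D[6]=8 ok
step 7: need max(L[7]=5,C[6]=9) = 9; D[7]=9 ok
step 8: need max(L[8]=7,C[7]=6) = 7; D[8]=7 ok
step 9: need C[8]=4 = 4; D[9]=4 ok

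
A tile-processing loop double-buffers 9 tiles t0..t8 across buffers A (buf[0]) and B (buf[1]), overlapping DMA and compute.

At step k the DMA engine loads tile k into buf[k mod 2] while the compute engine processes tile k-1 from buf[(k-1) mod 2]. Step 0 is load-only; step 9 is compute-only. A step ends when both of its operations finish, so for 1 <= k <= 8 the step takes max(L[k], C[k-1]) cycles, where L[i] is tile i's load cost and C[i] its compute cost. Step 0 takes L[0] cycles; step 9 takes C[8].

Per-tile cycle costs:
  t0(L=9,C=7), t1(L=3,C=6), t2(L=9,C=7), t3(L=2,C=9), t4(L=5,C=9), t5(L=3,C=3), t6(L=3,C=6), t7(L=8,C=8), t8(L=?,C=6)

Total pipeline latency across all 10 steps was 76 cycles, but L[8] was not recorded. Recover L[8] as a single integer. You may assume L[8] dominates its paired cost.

L[8] = 9

step 0 → dur = L[0]=9 = 9
step 1 → dur = max(L[1]=3, C[0]=7) = 7
step 2 → dur = max(L[2]=9, C[1]=6) = 9
step 3 → dur = max(L[3]=2, C[2]=7) = 7
step 4 → dur = max(L[4]=5, C[3]=9) = 9
step 5 → dur = max(L[5]=3, C[4]=9) = 9
step 6 → dur = max(L[6]=3, C[5]=3) = 3
step 7 → dur = max(L[7]=8, C[6]=6) = 8
step 8 → dur = max(L[8]=?, C[7]=8) = L[8]  (unknown; binding)
step 9 → dur = C[8]=6 = 6
sum of known step durations = 67
dur[8] = total - known = 76 - 67 = 9
L[8] is the binding max in step 8, so L[8] = dur[8] = 9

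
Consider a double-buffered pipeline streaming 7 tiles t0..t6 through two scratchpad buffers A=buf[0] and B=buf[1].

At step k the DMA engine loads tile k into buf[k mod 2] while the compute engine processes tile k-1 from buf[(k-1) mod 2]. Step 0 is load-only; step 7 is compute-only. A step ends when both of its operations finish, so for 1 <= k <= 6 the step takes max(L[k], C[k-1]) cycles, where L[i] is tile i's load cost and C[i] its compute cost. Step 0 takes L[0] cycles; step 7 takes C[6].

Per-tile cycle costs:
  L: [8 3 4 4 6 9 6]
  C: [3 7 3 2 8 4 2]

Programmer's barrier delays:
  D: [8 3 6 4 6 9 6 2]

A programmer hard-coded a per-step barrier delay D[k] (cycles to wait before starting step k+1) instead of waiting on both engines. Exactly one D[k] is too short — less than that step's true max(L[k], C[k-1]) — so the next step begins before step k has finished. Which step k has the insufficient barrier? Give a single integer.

step 0: need L[0]=8 = 8; D[0]=8 ok
step 1: need max(L[1]=3,C[0]=3) = 3; D[1]=3 ok
step 2: need max(L[2]=4,C[1]=7) = 7; D[2]=6 SHORT
step 3: need max(L[3]=4,C[2]=3) = 4; D[3]=4 ok
step 4: need max(L[4]=6,C[3]=2) = 6; D[4]=6 ok
step 5: need max(L[5]=9,C[4]=8) = 9; D[5]=9 ok
step 6: need max(L[6]=6,C[5]=4) = 6; D[6]=6 ok
step 7: need C[6]=2 = 2; D[7]=2 ok

hazard at step 2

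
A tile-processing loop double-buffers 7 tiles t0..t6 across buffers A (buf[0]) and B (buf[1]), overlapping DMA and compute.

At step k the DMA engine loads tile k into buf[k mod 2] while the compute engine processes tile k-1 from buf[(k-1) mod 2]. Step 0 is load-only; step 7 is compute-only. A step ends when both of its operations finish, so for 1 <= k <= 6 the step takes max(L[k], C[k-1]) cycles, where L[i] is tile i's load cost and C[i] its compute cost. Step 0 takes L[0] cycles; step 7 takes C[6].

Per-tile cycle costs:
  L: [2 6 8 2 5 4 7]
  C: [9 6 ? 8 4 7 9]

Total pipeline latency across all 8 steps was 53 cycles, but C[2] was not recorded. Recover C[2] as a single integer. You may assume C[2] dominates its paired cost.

step 0 | dur = L[0]=2 = 2
step 1 | dur = max(L[1]=6, C[0]=9) = 9
step 2 | dur = max(L[2]=8, C[1]=6) = 8
step 3 | dur = max(L[3]=2, C[2]=?) = C[2]  (unknown; binding)
step 4 | dur = max(L[4]=5, C[3]=8) = 8
step 5 | dur = max(L[5]=4, C[4]=4) = 4
step 6 | dur = max(L[6]=7, C[5]=7) = 7
step 7 | dur = C[6]=9 = 9
sum of known step durations = 47
dur[3] = total - known = 53 - 47 = 6
C[2] is the binding max in step 3, so C[2] = dur[3] = 6

C[2] = 6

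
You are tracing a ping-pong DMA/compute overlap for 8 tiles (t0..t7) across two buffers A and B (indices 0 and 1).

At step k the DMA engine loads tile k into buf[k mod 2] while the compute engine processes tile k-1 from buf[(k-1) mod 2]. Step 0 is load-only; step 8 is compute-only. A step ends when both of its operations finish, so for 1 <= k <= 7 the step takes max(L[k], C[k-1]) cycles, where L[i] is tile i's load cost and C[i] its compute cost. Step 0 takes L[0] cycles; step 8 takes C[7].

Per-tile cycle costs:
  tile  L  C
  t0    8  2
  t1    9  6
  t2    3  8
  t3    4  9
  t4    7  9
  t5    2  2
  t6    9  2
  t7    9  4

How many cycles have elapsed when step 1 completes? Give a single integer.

end_cycle[1] = 17

step 0: L[0]=8 → dur=8, Σ=8 | A=load:t0 B=idle [load-only]
step 1: L[1]=9 C[0]=2 → dur=9, Σ=17 | A=compute:t0 B=load:t1 [load-bound]
step 2: L[2]=3 C[1]=6 → dur=6, Σ=23 | A=load:t2 B=compute:t1 [compute-bound]
step 3: L[3]=4 C[2]=8 → dur=8, Σ=31 | A=compute:t2 B=load:t3 [compute-bound]
step 4: L[4]=7 C[3]=9 → dur=9, Σ=40 | A=load:t4 B=compute:t3 [compute-bound]
step 5: L[5]=2 C[4]=9 → dur=9, Σ=49 | A=compute:t4 B=load:t5 [compute-bound]
step 6: L[6]=9 C[5]=2 → dur=9, Σ=58 | A=load:t6 B=compute:t5 [load-bound]
step 7: L[7]=9 C[6]=2 → dur=9, Σ=67 | A=compute:t6 B=load:t7 [load-bound]
step 8: C[7]=4 → dur=4, Σ=71 | A=idle B=compute:t7 [compute-only]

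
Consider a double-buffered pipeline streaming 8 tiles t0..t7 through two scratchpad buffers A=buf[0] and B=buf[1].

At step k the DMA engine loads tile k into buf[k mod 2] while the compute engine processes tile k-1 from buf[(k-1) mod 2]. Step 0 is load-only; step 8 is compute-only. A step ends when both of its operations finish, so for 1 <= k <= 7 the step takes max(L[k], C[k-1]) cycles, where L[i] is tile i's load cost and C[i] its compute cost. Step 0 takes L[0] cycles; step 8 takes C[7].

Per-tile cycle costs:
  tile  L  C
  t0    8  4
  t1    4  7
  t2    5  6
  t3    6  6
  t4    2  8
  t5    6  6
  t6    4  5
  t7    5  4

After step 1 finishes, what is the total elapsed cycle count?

[0] DMA t0→A (8c) ∥ CU idle ⇒ 8c, clock 8
[1] DMA t1→B (4c) ∥ CU A:t0 (4c) ⇒ 4c, clock 12
[2] DMA t2→A (5c) ∥ CU B:t1 (7c) ⇒ 7c, clock 19
[3] DMA t3→B (6c) ∥ CU A:t2 (6c) ⇒ 6c, clock 25
[4] DMA t4→A (2c) ∥ CU B:t3 (6c) ⇒ 6c, clock 31
[5] DMA t5→B (6c) ∥ CU A:t4 (8c) ⇒ 8c, clock 39
[6] DMA t6→A (4c) ∥ CU B:t5 (6c) ⇒ 6c, clock 45
[7] DMA t7→B (5c) ∥ CU A:t6 (5c) ⇒ 5c, clock 50
[8] DMA idle ∥ CU B:t7 (4c) ⇒ 4c, clock 54

end_cycle[1] = 12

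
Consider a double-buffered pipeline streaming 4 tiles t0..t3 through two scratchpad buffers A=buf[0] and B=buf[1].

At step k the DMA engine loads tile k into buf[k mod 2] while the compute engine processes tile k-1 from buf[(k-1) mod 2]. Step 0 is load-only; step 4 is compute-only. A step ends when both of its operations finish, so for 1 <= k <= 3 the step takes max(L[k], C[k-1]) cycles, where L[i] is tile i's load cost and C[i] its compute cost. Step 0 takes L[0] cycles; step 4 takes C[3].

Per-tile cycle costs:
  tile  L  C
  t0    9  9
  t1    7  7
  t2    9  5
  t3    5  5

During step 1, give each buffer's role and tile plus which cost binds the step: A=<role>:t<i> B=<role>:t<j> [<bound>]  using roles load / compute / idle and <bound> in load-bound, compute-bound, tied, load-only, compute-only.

  0. 9=9c; end=9; A:t0 B:-
  1. max(7,9)=9c; end=18; A:t0 B:t1
  2. max(9,7)=9c; end=27; A:t2 B:t1
  3. max(5,5)=5c; end=32; A:t2 B:t3
  4. 5=5c; end=37; A:t2 B:t3

step 1: A=compute:t0 B=load:t1 [compute-bound]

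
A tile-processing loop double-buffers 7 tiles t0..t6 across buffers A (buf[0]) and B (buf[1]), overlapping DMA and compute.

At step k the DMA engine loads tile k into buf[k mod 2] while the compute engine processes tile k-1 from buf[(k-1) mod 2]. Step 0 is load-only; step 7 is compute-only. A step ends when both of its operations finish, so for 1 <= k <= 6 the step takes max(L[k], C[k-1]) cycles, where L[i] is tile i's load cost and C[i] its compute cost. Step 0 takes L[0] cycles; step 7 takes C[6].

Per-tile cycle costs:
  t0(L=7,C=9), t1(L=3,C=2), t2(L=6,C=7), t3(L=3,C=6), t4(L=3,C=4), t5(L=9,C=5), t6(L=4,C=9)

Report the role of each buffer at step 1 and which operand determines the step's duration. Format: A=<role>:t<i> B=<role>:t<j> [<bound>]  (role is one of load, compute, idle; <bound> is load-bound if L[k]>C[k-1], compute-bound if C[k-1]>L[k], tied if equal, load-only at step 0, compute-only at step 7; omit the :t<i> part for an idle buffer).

[0] DMA t0→A (7c) ∥ CU idle ⇒ 7c, clock 7
[1] DMA t1→B (3c) ∥ CU A:t0 (9c) ⇒ 9c, clock 16
[2] DMA t2→A (6c) ∥ CU B:t1 (2c) ⇒ 6c, clock 22
[3] DMA t3→B (3c) ∥ CU A:t2 (7c) ⇒ 7c, clock 29
[4] DMA t4→A (3c) ∥ CU B:t3 (6c) ⇒ 6c, clock 35
[5] DMA t5→B (9c) ∥ CU A:t4 (4c) ⇒ 9c, clock 44
[6] DMA t6→A (4c) ∥ CU B:t5 (5c) ⇒ 5c, clock 49
[7] DMA idle ∥ CU A:t6 (9c) ⇒ 9c, clock 58

step 1: A=compute:t0 B=load:t1 [compute-bound]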